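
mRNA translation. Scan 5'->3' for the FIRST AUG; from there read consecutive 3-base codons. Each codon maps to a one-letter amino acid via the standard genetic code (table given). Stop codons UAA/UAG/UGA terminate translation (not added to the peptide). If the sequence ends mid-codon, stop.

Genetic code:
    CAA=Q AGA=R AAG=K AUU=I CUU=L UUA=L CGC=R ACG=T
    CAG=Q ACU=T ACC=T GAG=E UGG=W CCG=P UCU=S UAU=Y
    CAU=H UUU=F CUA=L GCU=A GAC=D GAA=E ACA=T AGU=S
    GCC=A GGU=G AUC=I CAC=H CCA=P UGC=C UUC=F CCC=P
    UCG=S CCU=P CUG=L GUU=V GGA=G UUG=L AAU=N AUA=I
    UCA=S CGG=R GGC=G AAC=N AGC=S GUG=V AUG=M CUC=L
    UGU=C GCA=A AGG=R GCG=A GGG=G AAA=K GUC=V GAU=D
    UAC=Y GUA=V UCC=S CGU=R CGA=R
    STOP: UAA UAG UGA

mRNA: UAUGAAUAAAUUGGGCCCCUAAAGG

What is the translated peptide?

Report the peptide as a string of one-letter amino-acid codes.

start AUG at pos 1
pos 1: AUG -> M; peptide=M
pos 4: AAU -> N; peptide=MN
pos 7: AAA -> K; peptide=MNK
pos 10: UUG -> L; peptide=MNKL
pos 13: GGC -> G; peptide=MNKLG
pos 16: CCC -> P; peptide=MNKLGP
pos 19: UAA -> STOP

Answer: MNKLGP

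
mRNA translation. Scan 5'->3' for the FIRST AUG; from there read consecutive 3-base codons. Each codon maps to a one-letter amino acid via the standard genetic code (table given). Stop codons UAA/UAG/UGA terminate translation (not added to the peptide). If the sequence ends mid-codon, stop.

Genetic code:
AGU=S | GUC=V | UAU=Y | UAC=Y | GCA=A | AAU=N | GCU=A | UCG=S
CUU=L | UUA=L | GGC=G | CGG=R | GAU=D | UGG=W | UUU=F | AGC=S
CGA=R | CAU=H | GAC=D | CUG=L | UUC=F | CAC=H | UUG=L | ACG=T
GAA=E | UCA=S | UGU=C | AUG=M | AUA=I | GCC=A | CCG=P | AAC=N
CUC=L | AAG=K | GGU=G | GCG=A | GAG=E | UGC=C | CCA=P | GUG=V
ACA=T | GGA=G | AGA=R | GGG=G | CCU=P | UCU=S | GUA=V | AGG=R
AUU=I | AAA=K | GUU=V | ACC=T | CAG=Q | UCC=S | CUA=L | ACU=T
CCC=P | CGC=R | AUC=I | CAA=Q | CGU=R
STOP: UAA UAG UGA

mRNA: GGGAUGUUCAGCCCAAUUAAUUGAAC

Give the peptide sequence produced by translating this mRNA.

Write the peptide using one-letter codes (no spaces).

start AUG at pos 3
pos 3: AUG -> M; peptide=M
pos 6: UUC -> F; peptide=MF
pos 9: AGC -> S; peptide=MFS
pos 12: CCA -> P; peptide=MFSP
pos 15: AUU -> I; peptide=MFSPI
pos 18: AAU -> N; peptide=MFSPIN
pos 21: UGA -> STOP

Answer: MFSPIN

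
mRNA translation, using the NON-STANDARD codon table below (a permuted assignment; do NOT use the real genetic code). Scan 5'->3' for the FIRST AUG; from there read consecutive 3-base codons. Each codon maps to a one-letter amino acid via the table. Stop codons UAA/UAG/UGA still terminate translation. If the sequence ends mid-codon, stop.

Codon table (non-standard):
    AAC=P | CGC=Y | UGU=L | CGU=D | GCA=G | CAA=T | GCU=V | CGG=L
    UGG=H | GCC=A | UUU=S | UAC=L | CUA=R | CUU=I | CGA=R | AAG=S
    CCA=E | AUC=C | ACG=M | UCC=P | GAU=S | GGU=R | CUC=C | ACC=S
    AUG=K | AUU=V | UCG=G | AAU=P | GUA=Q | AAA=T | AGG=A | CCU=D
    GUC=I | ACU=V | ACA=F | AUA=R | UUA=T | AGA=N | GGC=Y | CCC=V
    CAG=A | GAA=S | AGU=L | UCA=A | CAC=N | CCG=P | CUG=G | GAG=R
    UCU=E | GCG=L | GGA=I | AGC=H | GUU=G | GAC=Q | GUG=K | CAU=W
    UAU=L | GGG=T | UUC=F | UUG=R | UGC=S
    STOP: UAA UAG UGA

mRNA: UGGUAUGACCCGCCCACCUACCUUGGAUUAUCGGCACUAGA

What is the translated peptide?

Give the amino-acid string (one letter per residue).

start AUG at pos 4
pos 4: AUG -> K; peptide=K
pos 7: ACC -> S; peptide=KS
pos 10: CGC -> Y; peptide=KSY
pos 13: CCA -> E; peptide=KSYE
pos 16: CCU -> D; peptide=KSYED
pos 19: ACC -> S; peptide=KSYEDS
pos 22: UUG -> R; peptide=KSYEDSR
pos 25: GAU -> S; peptide=KSYEDSRS
pos 28: UAU -> L; peptide=KSYEDSRSL
pos 31: CGG -> L; peptide=KSYEDSRSLL
pos 34: CAC -> N; peptide=KSYEDSRSLLN
pos 37: UAG -> STOP

Answer: KSYEDSRSLLN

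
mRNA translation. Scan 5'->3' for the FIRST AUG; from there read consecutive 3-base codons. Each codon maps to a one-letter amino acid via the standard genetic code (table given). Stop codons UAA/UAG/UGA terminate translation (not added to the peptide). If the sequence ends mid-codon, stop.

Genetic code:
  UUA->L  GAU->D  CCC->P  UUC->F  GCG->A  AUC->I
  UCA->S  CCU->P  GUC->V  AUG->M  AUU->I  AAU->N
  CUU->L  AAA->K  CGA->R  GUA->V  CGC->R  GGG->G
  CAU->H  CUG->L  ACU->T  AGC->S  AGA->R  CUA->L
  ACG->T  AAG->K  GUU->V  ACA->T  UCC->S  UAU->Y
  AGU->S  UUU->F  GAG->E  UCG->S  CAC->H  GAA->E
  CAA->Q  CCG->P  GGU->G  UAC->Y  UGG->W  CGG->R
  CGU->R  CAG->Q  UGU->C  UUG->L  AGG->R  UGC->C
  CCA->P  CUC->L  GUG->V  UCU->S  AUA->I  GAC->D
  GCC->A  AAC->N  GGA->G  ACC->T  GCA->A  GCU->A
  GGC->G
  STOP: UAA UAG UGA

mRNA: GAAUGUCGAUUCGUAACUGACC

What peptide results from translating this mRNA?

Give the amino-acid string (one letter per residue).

start AUG at pos 2
pos 2: AUG -> M; peptide=M
pos 5: UCG -> S; peptide=MS
pos 8: AUU -> I; peptide=MSI
pos 11: CGU -> R; peptide=MSIR
pos 14: AAC -> N; peptide=MSIRN
pos 17: UGA -> STOP

Answer: MSIRN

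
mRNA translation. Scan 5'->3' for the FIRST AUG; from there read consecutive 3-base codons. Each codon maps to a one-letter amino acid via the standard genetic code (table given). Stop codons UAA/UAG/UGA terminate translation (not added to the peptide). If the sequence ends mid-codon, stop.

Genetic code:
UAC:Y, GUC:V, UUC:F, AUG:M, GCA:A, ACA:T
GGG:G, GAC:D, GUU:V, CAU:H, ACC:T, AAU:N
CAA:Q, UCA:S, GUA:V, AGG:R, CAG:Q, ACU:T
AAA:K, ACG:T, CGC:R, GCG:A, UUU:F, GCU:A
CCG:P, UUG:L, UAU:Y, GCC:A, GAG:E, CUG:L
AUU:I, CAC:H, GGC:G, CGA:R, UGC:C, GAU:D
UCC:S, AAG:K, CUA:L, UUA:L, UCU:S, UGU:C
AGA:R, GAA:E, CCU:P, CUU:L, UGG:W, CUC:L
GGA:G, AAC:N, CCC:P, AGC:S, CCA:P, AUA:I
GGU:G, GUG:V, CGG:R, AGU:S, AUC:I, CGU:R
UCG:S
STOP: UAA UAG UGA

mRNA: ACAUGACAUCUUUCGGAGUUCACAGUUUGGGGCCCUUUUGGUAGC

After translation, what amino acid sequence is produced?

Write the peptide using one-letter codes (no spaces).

Answer: MTSFGVHSLGPFW

Derivation:
start AUG at pos 2
pos 2: AUG -> M; peptide=M
pos 5: ACA -> T; peptide=MT
pos 8: UCU -> S; peptide=MTS
pos 11: UUC -> F; peptide=MTSF
pos 14: GGA -> G; peptide=MTSFG
pos 17: GUU -> V; peptide=MTSFGV
pos 20: CAC -> H; peptide=MTSFGVH
pos 23: AGU -> S; peptide=MTSFGVHS
pos 26: UUG -> L; peptide=MTSFGVHSL
pos 29: GGG -> G; peptide=MTSFGVHSLG
pos 32: CCC -> P; peptide=MTSFGVHSLGP
pos 35: UUU -> F; peptide=MTSFGVHSLGPF
pos 38: UGG -> W; peptide=MTSFGVHSLGPFW
pos 41: UAG -> STOP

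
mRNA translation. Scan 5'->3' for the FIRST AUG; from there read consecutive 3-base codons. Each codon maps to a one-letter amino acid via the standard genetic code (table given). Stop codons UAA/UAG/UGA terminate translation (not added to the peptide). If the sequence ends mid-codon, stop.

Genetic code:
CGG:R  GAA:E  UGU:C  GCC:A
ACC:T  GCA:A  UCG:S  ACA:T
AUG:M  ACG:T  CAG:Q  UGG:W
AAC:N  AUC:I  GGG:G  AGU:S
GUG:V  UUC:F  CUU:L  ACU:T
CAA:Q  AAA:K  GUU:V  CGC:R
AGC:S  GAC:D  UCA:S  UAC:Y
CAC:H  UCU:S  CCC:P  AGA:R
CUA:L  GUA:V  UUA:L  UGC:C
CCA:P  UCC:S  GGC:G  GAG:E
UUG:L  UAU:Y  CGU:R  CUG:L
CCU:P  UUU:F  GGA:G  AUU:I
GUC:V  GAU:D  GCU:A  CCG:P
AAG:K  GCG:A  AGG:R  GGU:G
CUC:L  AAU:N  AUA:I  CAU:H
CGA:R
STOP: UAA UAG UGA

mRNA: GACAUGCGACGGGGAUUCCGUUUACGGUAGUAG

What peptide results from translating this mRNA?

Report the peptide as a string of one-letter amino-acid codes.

start AUG at pos 3
pos 3: AUG -> M; peptide=M
pos 6: CGA -> R; peptide=MR
pos 9: CGG -> R; peptide=MRR
pos 12: GGA -> G; peptide=MRRG
pos 15: UUC -> F; peptide=MRRGF
pos 18: CGU -> R; peptide=MRRGFR
pos 21: UUA -> L; peptide=MRRGFRL
pos 24: CGG -> R; peptide=MRRGFRLR
pos 27: UAG -> STOP

Answer: MRRGFRLR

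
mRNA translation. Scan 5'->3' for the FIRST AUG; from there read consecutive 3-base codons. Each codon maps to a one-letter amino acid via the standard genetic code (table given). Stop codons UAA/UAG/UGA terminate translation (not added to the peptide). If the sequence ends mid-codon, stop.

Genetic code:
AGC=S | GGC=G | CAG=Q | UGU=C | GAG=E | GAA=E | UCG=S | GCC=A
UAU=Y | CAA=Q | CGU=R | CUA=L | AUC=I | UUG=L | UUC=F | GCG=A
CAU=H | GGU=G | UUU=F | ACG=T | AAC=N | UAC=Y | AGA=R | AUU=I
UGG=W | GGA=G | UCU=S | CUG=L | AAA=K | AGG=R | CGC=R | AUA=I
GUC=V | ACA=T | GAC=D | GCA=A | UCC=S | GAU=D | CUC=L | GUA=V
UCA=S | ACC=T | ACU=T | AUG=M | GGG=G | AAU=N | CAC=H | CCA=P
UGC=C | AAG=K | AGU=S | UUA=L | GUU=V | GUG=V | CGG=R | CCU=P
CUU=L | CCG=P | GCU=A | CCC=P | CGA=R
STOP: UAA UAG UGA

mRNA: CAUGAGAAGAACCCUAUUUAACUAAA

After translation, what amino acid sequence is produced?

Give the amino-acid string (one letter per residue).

start AUG at pos 1
pos 1: AUG -> M; peptide=M
pos 4: AGA -> R; peptide=MR
pos 7: AGA -> R; peptide=MRR
pos 10: ACC -> T; peptide=MRRT
pos 13: CUA -> L; peptide=MRRTL
pos 16: UUU -> F; peptide=MRRTLF
pos 19: AAC -> N; peptide=MRRTLFN
pos 22: UAA -> STOP

Answer: MRRTLFN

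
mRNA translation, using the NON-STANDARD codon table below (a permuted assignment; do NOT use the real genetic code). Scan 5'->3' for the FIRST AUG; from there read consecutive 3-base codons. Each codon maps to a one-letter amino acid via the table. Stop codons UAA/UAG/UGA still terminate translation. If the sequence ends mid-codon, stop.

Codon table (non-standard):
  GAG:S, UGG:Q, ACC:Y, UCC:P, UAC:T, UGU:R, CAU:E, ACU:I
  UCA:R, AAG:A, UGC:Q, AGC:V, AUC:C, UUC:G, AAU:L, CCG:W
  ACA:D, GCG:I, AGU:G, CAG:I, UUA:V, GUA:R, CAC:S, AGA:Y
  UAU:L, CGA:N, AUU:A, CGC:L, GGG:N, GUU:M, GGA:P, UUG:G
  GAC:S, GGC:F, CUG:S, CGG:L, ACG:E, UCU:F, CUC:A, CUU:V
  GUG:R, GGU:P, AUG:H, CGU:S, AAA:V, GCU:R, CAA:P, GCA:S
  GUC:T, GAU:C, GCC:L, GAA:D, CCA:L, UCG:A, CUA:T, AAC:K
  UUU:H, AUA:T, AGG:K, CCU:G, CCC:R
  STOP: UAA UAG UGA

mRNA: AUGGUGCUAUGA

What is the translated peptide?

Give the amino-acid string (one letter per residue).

Answer: HRT

Derivation:
start AUG at pos 0
pos 0: AUG -> H; peptide=H
pos 3: GUG -> R; peptide=HR
pos 6: CUA -> T; peptide=HRT
pos 9: UGA -> STOP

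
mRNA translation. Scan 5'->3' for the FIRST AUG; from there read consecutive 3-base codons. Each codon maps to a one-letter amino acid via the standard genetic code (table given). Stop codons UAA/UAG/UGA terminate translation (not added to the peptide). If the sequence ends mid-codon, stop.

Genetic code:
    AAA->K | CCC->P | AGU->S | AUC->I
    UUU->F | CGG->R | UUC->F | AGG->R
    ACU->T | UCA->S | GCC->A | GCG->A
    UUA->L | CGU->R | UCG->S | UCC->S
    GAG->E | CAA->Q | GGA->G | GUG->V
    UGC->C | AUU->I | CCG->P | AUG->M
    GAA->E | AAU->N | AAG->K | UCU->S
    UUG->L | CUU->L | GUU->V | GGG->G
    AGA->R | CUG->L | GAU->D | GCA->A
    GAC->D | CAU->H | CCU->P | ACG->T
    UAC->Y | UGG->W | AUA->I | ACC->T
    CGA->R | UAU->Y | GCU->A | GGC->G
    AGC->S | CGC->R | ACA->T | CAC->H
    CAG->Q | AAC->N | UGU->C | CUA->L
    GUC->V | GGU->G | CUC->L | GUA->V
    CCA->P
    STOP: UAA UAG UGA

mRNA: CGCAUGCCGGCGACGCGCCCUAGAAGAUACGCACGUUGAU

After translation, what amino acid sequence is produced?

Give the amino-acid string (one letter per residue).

Answer: MPATRPRRYAR

Derivation:
start AUG at pos 3
pos 3: AUG -> M; peptide=M
pos 6: CCG -> P; peptide=MP
pos 9: GCG -> A; peptide=MPA
pos 12: ACG -> T; peptide=MPAT
pos 15: CGC -> R; peptide=MPATR
pos 18: CCU -> P; peptide=MPATRP
pos 21: AGA -> R; peptide=MPATRPR
pos 24: AGA -> R; peptide=MPATRPRR
pos 27: UAC -> Y; peptide=MPATRPRRY
pos 30: GCA -> A; peptide=MPATRPRRYA
pos 33: CGU -> R; peptide=MPATRPRRYAR
pos 36: UGA -> STOP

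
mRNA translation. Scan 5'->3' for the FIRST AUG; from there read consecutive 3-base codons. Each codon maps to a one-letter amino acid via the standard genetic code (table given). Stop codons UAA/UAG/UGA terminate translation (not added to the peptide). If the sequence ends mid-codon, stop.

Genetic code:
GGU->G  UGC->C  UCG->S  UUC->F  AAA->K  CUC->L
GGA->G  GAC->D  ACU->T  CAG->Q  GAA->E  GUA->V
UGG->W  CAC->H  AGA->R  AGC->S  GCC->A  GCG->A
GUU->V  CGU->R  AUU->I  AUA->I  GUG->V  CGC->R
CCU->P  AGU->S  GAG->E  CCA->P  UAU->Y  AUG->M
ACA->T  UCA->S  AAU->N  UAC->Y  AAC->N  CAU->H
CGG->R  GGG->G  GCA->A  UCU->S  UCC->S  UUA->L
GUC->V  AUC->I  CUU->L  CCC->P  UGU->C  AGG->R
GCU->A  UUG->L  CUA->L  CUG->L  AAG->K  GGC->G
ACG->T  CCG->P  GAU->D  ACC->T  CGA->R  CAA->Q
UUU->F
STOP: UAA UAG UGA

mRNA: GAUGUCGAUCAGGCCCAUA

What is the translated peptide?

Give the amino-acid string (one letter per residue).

start AUG at pos 1
pos 1: AUG -> M; peptide=M
pos 4: UCG -> S; peptide=MS
pos 7: AUC -> I; peptide=MSI
pos 10: AGG -> R; peptide=MSIR
pos 13: CCC -> P; peptide=MSIRP
pos 16: AUA -> I; peptide=MSIRPI
pos 19: only 0 nt remain (<3), stop (end of mRNA)

Answer: MSIRPI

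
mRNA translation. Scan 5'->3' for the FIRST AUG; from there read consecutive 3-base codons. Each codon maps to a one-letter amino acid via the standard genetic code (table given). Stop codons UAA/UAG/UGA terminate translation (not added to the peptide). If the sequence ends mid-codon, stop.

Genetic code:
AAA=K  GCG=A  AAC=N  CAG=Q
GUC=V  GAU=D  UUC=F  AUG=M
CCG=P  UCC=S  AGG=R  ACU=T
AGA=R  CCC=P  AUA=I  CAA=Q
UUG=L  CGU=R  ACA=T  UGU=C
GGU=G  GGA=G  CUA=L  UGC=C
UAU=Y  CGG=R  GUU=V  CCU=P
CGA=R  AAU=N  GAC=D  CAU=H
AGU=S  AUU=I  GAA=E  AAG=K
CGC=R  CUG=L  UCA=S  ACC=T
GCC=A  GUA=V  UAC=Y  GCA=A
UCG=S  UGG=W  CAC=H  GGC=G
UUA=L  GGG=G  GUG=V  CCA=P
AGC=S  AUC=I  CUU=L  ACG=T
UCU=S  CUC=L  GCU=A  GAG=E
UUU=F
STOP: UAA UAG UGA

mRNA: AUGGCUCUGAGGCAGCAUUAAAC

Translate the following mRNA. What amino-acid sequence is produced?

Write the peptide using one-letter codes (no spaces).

Answer: MALRQH

Derivation:
start AUG at pos 0
pos 0: AUG -> M; peptide=M
pos 3: GCU -> A; peptide=MA
pos 6: CUG -> L; peptide=MAL
pos 9: AGG -> R; peptide=MALR
pos 12: CAG -> Q; peptide=MALRQ
pos 15: CAU -> H; peptide=MALRQH
pos 18: UAA -> STOP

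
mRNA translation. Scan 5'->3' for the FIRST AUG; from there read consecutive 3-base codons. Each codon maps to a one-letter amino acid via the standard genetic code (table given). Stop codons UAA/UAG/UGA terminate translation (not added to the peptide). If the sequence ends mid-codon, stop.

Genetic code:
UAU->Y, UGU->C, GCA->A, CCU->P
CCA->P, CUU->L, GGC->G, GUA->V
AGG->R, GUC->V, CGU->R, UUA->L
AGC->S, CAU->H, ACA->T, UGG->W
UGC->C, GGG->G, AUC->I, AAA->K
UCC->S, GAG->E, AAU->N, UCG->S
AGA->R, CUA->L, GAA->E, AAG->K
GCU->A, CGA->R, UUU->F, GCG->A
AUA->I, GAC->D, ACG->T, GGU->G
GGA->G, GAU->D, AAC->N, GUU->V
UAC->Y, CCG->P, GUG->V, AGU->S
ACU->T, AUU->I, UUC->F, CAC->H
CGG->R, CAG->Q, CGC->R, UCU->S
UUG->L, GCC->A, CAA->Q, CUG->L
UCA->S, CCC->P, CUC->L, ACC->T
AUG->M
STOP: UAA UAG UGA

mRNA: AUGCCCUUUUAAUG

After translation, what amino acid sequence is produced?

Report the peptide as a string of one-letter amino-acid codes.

Answer: MPF

Derivation:
start AUG at pos 0
pos 0: AUG -> M; peptide=M
pos 3: CCC -> P; peptide=MP
pos 6: UUU -> F; peptide=MPF
pos 9: UAA -> STOP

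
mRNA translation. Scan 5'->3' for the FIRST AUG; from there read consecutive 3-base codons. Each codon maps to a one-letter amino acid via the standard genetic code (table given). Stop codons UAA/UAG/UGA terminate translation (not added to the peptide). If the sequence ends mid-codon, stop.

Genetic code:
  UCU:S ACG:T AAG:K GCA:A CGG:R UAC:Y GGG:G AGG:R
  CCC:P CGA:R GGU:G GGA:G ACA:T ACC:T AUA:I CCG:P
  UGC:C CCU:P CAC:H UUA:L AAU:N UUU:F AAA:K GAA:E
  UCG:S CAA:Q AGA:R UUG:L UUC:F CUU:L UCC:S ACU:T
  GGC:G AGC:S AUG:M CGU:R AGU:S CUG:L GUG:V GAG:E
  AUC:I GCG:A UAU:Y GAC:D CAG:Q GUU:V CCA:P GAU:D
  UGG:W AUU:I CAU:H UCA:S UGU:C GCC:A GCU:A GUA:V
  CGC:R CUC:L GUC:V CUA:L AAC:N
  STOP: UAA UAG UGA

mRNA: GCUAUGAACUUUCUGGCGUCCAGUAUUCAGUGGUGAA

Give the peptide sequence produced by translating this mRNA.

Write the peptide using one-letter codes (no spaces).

Answer: MNFLASSIQW

Derivation:
start AUG at pos 3
pos 3: AUG -> M; peptide=M
pos 6: AAC -> N; peptide=MN
pos 9: UUU -> F; peptide=MNF
pos 12: CUG -> L; peptide=MNFL
pos 15: GCG -> A; peptide=MNFLA
pos 18: UCC -> S; peptide=MNFLAS
pos 21: AGU -> S; peptide=MNFLASS
pos 24: AUU -> I; peptide=MNFLASSI
pos 27: CAG -> Q; peptide=MNFLASSIQ
pos 30: UGG -> W; peptide=MNFLASSIQW
pos 33: UGA -> STOP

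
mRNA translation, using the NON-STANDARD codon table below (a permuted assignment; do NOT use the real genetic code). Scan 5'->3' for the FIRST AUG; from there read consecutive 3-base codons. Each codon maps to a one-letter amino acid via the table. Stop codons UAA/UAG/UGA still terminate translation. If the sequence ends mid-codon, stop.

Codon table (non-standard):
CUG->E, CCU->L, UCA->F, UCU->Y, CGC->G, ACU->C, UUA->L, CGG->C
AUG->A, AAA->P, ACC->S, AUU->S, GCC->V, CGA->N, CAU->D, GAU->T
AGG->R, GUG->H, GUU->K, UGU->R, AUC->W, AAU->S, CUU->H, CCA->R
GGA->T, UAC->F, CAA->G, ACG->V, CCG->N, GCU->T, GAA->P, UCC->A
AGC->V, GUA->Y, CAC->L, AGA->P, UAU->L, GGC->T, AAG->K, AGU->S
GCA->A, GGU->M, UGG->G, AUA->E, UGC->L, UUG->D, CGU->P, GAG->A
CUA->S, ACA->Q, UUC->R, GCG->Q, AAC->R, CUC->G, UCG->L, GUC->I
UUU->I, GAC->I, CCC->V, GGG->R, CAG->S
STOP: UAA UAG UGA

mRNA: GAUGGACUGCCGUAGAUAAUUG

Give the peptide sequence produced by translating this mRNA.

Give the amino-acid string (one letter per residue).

start AUG at pos 1
pos 1: AUG -> A; peptide=A
pos 4: GAC -> I; peptide=AI
pos 7: UGC -> L; peptide=AIL
pos 10: CGU -> P; peptide=AILP
pos 13: AGA -> P; peptide=AILPP
pos 16: UAA -> STOP

Answer: AILPP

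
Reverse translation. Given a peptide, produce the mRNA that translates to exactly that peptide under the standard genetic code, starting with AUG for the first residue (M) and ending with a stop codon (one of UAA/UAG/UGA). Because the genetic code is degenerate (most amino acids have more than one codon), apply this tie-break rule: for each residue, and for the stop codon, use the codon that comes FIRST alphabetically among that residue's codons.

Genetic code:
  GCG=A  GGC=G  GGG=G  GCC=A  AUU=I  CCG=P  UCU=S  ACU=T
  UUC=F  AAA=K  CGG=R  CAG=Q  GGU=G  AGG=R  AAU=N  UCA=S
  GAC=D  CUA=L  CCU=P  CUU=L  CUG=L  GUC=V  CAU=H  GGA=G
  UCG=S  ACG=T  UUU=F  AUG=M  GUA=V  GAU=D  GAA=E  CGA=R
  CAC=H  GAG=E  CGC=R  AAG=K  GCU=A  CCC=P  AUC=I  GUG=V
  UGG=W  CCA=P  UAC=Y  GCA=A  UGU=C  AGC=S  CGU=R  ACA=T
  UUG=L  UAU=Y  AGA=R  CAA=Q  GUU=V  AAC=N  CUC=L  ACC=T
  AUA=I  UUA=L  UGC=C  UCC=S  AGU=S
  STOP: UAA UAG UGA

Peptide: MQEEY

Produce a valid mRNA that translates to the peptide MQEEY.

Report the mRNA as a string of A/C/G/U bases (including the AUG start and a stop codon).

residue 1: M -> AUG (start codon)
residue 2: Q codons sorted = CAA,CAG -> pick first = CAA
residue 3: E codons sorted = GAA,GAG -> pick first = GAA
residue 4: E codons sorted = GAA,GAG -> pick first = GAA
residue 5: Y codons sorted = UAC,UAU -> pick first = UAC
terminator: stop codons sorted = UAA,UAG,UGA -> pick first = UAA

Answer: mRNA: AUGCAAGAAGAAUACUAA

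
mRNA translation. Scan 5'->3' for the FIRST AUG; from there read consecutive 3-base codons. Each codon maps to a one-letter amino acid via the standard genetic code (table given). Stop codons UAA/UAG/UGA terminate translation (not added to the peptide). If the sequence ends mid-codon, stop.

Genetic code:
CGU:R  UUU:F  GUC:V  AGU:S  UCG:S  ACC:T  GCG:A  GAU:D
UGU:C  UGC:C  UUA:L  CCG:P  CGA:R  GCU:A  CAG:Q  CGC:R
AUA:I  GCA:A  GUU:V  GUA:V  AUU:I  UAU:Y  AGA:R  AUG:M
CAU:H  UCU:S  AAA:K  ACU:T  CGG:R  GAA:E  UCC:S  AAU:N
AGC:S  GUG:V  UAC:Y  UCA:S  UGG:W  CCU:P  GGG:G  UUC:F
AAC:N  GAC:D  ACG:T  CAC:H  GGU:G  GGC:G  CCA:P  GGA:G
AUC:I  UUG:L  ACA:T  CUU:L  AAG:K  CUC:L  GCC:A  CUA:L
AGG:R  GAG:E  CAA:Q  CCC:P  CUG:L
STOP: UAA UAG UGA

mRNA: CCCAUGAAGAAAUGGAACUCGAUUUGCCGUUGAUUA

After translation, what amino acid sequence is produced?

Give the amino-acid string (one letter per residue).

start AUG at pos 3
pos 3: AUG -> M; peptide=M
pos 6: AAG -> K; peptide=MK
pos 9: AAA -> K; peptide=MKK
pos 12: UGG -> W; peptide=MKKW
pos 15: AAC -> N; peptide=MKKWN
pos 18: UCG -> S; peptide=MKKWNS
pos 21: AUU -> I; peptide=MKKWNSI
pos 24: UGC -> C; peptide=MKKWNSIC
pos 27: CGU -> R; peptide=MKKWNSICR
pos 30: UGA -> STOP

Answer: MKKWNSICR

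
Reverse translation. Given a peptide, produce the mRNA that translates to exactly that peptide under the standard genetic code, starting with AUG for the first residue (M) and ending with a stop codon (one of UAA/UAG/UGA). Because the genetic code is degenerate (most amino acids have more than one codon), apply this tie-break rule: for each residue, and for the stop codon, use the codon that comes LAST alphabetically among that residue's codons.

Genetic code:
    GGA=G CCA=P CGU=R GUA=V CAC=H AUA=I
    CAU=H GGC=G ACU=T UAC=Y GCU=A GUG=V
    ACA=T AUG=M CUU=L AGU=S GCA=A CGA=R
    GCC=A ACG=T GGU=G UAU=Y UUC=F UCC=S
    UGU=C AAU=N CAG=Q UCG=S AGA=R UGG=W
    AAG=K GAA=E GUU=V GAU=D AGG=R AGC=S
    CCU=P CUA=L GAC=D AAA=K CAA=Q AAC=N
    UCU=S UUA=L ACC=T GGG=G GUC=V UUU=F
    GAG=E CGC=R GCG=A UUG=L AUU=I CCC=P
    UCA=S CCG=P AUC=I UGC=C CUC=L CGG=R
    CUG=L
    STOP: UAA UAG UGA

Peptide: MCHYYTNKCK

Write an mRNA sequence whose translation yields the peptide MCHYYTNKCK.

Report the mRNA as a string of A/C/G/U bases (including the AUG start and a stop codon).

Answer: mRNA: AUGUGUCAUUAUUAUACUAAUAAGUGUAAGUGA

Derivation:
residue 1: M -> AUG (start codon)
residue 2: C codons sorted = UGC,UGU -> pick last = UGU
residue 3: H codons sorted = CAC,CAU -> pick last = CAU
residue 4: Y codons sorted = UAC,UAU -> pick last = UAU
residue 5: Y codons sorted = UAC,UAU -> pick last = UAU
residue 6: T codons sorted = ACA,ACC,ACG,ACU -> pick last = ACU
residue 7: N codons sorted = AAC,AAU -> pick last = AAU
residue 8: K codons sorted = AAA,AAG -> pick last = AAG
residue 9: C codons sorted = UGC,UGU -> pick last = UGU
residue 10: K codons sorted = AAA,AAG -> pick last = AAG
terminator: stop codons sorted = UAA,UAG,UGA -> pick last = UGA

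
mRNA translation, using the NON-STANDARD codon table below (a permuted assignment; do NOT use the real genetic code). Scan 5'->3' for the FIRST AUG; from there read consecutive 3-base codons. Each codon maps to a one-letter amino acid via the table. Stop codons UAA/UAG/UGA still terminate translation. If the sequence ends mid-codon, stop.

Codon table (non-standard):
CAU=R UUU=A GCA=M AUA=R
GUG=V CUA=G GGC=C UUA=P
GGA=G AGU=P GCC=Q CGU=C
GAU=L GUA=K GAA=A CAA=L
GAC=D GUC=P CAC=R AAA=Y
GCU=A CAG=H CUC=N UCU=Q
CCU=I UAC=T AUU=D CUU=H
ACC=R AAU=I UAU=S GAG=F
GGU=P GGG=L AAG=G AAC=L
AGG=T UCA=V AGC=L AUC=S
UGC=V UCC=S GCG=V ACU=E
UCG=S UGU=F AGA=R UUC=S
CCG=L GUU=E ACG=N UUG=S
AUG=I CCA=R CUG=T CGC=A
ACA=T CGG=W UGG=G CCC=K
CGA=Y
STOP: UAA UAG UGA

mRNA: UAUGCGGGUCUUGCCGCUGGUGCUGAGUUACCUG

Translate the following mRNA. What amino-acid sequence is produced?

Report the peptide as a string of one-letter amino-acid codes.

Answer: IWPSLTVTPTT

Derivation:
start AUG at pos 1
pos 1: AUG -> I; peptide=I
pos 4: CGG -> W; peptide=IW
pos 7: GUC -> P; peptide=IWP
pos 10: UUG -> S; peptide=IWPS
pos 13: CCG -> L; peptide=IWPSL
pos 16: CUG -> T; peptide=IWPSLT
pos 19: GUG -> V; peptide=IWPSLTV
pos 22: CUG -> T; peptide=IWPSLTVT
pos 25: AGU -> P; peptide=IWPSLTVTP
pos 28: UAC -> T; peptide=IWPSLTVTPT
pos 31: CUG -> T; peptide=IWPSLTVTPTT
pos 34: only 0 nt remain (<3), stop (end of mRNA)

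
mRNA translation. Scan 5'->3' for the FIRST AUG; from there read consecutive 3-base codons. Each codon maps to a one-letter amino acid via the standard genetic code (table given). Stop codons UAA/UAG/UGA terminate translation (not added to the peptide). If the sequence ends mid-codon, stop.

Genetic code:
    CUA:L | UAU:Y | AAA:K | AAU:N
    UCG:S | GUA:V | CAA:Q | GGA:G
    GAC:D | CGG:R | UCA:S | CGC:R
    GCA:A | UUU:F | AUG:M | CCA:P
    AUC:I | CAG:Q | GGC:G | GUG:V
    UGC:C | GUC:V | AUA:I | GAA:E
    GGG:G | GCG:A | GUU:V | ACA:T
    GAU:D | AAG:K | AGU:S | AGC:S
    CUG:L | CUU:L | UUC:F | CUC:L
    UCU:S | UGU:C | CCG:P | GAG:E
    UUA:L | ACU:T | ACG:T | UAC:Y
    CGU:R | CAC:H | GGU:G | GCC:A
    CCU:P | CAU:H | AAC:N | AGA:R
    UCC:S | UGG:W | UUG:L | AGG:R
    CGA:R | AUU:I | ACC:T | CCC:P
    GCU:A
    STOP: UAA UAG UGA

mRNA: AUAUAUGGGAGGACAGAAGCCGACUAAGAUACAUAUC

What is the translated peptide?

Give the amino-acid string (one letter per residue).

Answer: MGGQKPTKIHI

Derivation:
start AUG at pos 4
pos 4: AUG -> M; peptide=M
pos 7: GGA -> G; peptide=MG
pos 10: GGA -> G; peptide=MGG
pos 13: CAG -> Q; peptide=MGGQ
pos 16: AAG -> K; peptide=MGGQK
pos 19: CCG -> P; peptide=MGGQKP
pos 22: ACU -> T; peptide=MGGQKPT
pos 25: AAG -> K; peptide=MGGQKPTK
pos 28: AUA -> I; peptide=MGGQKPTKI
pos 31: CAU -> H; peptide=MGGQKPTKIH
pos 34: AUC -> I; peptide=MGGQKPTKIHI
pos 37: only 0 nt remain (<3), stop (end of mRNA)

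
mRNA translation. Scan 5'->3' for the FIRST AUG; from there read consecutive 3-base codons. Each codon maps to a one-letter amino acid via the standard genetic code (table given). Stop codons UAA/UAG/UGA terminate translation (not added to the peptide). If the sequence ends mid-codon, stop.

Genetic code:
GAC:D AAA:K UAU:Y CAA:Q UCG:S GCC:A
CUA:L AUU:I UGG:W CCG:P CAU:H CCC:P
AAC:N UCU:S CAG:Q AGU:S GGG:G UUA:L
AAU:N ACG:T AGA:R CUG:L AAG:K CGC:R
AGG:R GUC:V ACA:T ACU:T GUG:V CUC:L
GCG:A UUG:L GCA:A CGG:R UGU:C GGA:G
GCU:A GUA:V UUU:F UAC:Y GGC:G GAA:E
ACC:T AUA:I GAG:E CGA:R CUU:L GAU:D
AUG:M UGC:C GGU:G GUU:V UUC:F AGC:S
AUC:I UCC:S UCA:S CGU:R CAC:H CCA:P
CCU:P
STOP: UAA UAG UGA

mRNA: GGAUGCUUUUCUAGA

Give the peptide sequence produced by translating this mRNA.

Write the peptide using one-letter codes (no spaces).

Answer: MLF

Derivation:
start AUG at pos 2
pos 2: AUG -> M; peptide=M
pos 5: CUU -> L; peptide=ML
pos 8: UUC -> F; peptide=MLF
pos 11: UAG -> STOP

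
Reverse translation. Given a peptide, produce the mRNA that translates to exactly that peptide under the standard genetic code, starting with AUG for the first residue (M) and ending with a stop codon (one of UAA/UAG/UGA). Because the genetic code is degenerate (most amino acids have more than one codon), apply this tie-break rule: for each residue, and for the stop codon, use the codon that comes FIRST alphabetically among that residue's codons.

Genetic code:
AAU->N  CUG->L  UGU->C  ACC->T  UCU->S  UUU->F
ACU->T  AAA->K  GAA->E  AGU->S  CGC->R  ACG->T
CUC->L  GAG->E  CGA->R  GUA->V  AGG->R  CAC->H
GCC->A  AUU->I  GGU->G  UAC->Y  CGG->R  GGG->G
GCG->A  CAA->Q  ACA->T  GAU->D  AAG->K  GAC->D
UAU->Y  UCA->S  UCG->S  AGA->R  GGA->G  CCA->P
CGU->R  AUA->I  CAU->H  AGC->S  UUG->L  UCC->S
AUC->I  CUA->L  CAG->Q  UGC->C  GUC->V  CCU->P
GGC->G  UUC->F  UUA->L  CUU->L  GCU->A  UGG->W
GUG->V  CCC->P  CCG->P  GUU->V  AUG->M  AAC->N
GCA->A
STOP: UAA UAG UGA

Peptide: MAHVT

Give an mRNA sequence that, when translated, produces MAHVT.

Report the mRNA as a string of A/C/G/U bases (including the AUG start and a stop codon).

Answer: mRNA: AUGGCACACGUAACAUAA

Derivation:
residue 1: M -> AUG (start codon)
residue 2: A codons sorted = GCA,GCC,GCG,GCU -> pick first = GCA
residue 3: H codons sorted = CAC,CAU -> pick first = CAC
residue 4: V codons sorted = GUA,GUC,GUG,GUU -> pick first = GUA
residue 5: T codons sorted = ACA,ACC,ACG,ACU -> pick first = ACA
terminator: stop codons sorted = UAA,UAG,UGA -> pick first = UAA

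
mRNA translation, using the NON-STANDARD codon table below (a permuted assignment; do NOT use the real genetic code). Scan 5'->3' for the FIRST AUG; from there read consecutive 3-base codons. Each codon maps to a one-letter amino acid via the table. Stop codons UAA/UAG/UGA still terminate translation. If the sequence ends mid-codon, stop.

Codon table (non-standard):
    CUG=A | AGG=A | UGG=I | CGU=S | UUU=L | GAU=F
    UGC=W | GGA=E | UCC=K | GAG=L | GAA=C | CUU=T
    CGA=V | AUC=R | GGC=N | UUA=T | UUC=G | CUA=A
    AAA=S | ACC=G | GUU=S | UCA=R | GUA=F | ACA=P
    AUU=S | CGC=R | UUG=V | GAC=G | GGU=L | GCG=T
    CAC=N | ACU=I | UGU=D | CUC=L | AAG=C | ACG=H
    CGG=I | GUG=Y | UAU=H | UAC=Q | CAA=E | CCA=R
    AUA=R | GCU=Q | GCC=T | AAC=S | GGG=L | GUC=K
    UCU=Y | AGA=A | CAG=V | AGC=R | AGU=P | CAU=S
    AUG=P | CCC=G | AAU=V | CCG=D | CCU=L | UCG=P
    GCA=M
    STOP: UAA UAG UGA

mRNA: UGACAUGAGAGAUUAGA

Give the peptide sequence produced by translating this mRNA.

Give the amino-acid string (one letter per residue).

start AUG at pos 4
pos 4: AUG -> P; peptide=P
pos 7: AGA -> A; peptide=PA
pos 10: GAU -> F; peptide=PAF
pos 13: UAG -> STOP

Answer: PAF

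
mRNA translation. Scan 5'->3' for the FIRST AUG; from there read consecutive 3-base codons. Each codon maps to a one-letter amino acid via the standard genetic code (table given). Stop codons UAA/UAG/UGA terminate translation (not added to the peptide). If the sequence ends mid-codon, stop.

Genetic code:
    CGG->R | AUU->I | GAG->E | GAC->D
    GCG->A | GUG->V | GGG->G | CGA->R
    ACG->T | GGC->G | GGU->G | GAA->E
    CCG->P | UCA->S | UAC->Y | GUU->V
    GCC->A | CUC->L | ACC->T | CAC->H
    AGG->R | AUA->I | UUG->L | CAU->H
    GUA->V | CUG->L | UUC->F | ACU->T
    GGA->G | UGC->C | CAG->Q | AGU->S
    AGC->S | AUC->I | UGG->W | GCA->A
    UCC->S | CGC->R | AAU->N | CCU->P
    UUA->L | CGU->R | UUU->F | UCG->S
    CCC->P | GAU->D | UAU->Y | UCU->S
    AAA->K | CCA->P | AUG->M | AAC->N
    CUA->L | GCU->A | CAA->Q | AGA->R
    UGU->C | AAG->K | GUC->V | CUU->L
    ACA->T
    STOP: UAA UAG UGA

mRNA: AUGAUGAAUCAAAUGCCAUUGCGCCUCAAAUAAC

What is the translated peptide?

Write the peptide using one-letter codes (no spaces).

start AUG at pos 0
pos 0: AUG -> M; peptide=M
pos 3: AUG -> M; peptide=MM
pos 6: AAU -> N; peptide=MMN
pos 9: CAA -> Q; peptide=MMNQ
pos 12: AUG -> M; peptide=MMNQM
pos 15: CCA -> P; peptide=MMNQMP
pos 18: UUG -> L; peptide=MMNQMPL
pos 21: CGC -> R; peptide=MMNQMPLR
pos 24: CUC -> L; peptide=MMNQMPLRL
pos 27: AAA -> K; peptide=MMNQMPLRLK
pos 30: UAA -> STOP

Answer: MMNQMPLRLK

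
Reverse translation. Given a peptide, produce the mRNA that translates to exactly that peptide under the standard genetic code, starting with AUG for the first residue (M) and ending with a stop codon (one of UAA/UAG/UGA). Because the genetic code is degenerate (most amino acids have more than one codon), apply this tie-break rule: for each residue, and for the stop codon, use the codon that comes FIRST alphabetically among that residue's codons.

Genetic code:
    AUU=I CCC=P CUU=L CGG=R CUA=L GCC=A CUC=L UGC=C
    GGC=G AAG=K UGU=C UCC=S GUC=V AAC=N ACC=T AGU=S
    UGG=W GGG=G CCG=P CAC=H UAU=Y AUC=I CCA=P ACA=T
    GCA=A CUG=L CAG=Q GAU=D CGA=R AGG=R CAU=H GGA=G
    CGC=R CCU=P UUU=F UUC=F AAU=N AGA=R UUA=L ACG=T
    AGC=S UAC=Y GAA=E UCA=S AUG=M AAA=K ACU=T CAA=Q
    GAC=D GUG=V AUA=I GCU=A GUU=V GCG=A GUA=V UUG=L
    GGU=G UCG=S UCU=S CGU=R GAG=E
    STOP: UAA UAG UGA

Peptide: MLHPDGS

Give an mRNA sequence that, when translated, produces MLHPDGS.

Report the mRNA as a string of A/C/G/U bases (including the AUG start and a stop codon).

residue 1: M -> AUG (start codon)
residue 2: L codons sorted = CUA,CUC,CUG,CUU,UUA,UUG -> pick first = CUA
residue 3: H codons sorted = CAC,CAU -> pick first = CAC
residue 4: P codons sorted = CCA,CCC,CCG,CCU -> pick first = CCA
residue 5: D codons sorted = GAC,GAU -> pick first = GAC
residue 6: G codons sorted = GGA,GGC,GGG,GGU -> pick first = GGA
residue 7: S codons sorted = AGC,AGU,UCA,UCC,UCG,UCU -> pick first = AGC
terminator: stop codons sorted = UAA,UAG,UGA -> pick first = UAA

Answer: mRNA: AUGCUACACCCAGACGGAAGCUAA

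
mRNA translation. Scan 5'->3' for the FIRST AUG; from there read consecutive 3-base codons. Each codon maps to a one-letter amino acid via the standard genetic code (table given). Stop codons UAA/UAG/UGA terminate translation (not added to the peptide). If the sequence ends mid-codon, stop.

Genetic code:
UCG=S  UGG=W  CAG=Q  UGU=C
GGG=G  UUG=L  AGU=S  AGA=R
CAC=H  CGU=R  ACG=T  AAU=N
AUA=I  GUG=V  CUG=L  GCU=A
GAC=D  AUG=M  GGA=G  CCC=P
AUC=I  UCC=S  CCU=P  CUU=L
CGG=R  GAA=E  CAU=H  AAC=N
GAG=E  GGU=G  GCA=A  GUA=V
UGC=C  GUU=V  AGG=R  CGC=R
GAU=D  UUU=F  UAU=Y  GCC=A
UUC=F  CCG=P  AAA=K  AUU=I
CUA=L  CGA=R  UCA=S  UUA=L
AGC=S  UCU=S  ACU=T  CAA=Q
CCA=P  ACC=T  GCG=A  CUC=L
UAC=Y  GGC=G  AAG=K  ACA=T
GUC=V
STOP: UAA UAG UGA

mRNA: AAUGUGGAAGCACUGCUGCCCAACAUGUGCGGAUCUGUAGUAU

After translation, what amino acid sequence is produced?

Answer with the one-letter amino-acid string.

Answer: MWKHCCPTCADL

Derivation:
start AUG at pos 1
pos 1: AUG -> M; peptide=M
pos 4: UGG -> W; peptide=MW
pos 7: AAG -> K; peptide=MWK
pos 10: CAC -> H; peptide=MWKH
pos 13: UGC -> C; peptide=MWKHC
pos 16: UGC -> C; peptide=MWKHCC
pos 19: CCA -> P; peptide=MWKHCCP
pos 22: ACA -> T; peptide=MWKHCCPT
pos 25: UGU -> C; peptide=MWKHCCPTC
pos 28: GCG -> A; peptide=MWKHCCPTCA
pos 31: GAU -> D; peptide=MWKHCCPTCAD
pos 34: CUG -> L; peptide=MWKHCCPTCADL
pos 37: UAG -> STOP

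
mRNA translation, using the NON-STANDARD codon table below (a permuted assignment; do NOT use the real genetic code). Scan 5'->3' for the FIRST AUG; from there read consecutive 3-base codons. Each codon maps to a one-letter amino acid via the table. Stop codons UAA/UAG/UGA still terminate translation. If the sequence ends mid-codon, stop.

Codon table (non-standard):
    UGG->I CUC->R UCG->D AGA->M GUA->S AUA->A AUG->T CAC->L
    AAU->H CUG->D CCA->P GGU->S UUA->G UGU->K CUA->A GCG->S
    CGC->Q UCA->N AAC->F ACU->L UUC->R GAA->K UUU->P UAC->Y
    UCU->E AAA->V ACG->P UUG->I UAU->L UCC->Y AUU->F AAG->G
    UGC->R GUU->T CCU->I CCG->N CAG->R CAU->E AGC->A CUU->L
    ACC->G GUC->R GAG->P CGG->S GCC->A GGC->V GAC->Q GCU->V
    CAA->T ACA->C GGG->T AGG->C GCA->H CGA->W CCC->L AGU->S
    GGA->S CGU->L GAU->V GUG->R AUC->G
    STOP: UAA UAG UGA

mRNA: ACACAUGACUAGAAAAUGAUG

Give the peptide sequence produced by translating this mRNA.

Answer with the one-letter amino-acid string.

Answer: TLMV

Derivation:
start AUG at pos 4
pos 4: AUG -> T; peptide=T
pos 7: ACU -> L; peptide=TL
pos 10: AGA -> M; peptide=TLM
pos 13: AAA -> V; peptide=TLMV
pos 16: UGA -> STOP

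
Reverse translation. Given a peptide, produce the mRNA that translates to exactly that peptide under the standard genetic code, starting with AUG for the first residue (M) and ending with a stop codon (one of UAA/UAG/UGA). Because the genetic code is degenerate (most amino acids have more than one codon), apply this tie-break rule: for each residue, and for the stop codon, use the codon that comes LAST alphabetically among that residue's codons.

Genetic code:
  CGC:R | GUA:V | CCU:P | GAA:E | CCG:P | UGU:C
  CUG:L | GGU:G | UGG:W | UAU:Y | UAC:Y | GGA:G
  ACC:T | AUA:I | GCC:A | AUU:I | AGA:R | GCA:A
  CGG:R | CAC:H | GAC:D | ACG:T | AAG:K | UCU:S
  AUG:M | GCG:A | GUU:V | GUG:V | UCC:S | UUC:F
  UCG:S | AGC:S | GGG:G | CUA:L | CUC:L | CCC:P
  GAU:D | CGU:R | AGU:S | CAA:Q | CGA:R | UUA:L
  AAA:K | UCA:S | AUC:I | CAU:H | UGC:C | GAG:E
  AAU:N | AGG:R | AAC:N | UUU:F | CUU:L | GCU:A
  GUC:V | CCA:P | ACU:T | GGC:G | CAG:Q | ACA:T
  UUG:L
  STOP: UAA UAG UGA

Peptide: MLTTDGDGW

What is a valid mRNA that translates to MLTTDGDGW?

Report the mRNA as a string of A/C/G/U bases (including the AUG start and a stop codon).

Answer: mRNA: AUGUUGACUACUGAUGGUGAUGGUUGGUGA

Derivation:
residue 1: M -> AUG (start codon)
residue 2: L codons sorted = CUA,CUC,CUG,CUU,UUA,UUG -> pick last = UUG
residue 3: T codons sorted = ACA,ACC,ACG,ACU -> pick last = ACU
residue 4: T codons sorted = ACA,ACC,ACG,ACU -> pick last = ACU
residue 5: D codons sorted = GAC,GAU -> pick last = GAU
residue 6: G codons sorted = GGA,GGC,GGG,GGU -> pick last = GGU
residue 7: D codons sorted = GAC,GAU -> pick last = GAU
residue 8: G codons sorted = GGA,GGC,GGG,GGU -> pick last = GGU
residue 9: W -> UGG (only codon)
terminator: stop codons sorted = UAA,UAG,UGA -> pick last = UGA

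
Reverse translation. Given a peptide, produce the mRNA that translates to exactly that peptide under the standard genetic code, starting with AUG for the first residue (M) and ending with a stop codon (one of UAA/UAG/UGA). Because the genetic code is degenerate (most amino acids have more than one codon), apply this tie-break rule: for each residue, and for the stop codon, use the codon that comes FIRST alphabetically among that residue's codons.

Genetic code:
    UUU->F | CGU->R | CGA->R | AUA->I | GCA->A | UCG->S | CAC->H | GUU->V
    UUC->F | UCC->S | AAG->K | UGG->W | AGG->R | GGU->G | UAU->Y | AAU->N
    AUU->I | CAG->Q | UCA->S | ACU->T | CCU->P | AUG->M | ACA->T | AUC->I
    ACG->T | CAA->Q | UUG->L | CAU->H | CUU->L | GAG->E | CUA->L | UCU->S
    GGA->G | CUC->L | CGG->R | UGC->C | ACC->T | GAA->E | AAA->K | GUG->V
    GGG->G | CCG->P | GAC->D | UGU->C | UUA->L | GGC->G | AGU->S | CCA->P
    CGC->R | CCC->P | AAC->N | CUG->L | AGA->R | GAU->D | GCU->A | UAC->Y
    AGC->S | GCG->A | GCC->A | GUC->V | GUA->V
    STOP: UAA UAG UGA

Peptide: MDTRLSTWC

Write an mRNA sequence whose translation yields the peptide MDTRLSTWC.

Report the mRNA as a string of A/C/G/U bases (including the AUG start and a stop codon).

Answer: mRNA: AUGGACACAAGACUAAGCACAUGGUGCUAA

Derivation:
residue 1: M -> AUG (start codon)
residue 2: D codons sorted = GAC,GAU -> pick first = GAC
residue 3: T codons sorted = ACA,ACC,ACG,ACU -> pick first = ACA
residue 4: R codons sorted = AGA,AGG,CGA,CGC,CGG,CGU -> pick first = AGA
residue 5: L codons sorted = CUA,CUC,CUG,CUU,UUA,UUG -> pick first = CUA
residue 6: S codons sorted = AGC,AGU,UCA,UCC,UCG,UCU -> pick first = AGC
residue 7: T codons sorted = ACA,ACC,ACG,ACU -> pick first = ACA
residue 8: W -> UGG (only codon)
residue 9: C codons sorted = UGC,UGU -> pick first = UGC
terminator: stop codons sorted = UAA,UAG,UGA -> pick first = UAA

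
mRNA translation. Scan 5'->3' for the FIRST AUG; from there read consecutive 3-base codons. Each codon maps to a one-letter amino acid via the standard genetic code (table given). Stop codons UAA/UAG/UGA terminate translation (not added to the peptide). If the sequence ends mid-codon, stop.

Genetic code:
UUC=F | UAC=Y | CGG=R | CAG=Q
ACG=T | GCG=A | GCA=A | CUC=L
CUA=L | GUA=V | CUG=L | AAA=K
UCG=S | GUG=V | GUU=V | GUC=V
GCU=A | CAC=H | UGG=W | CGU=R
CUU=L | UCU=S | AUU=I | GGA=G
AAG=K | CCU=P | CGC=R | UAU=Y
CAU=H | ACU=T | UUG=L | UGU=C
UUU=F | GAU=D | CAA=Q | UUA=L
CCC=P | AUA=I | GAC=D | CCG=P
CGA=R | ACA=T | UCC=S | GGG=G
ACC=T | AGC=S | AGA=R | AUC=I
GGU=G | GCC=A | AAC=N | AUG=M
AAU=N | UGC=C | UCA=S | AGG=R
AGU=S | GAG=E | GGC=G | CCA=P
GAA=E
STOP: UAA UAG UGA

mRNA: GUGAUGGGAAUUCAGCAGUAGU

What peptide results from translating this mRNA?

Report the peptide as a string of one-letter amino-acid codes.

Answer: MGIQQ

Derivation:
start AUG at pos 3
pos 3: AUG -> M; peptide=M
pos 6: GGA -> G; peptide=MG
pos 9: AUU -> I; peptide=MGI
pos 12: CAG -> Q; peptide=MGIQ
pos 15: CAG -> Q; peptide=MGIQQ
pos 18: UAG -> STOP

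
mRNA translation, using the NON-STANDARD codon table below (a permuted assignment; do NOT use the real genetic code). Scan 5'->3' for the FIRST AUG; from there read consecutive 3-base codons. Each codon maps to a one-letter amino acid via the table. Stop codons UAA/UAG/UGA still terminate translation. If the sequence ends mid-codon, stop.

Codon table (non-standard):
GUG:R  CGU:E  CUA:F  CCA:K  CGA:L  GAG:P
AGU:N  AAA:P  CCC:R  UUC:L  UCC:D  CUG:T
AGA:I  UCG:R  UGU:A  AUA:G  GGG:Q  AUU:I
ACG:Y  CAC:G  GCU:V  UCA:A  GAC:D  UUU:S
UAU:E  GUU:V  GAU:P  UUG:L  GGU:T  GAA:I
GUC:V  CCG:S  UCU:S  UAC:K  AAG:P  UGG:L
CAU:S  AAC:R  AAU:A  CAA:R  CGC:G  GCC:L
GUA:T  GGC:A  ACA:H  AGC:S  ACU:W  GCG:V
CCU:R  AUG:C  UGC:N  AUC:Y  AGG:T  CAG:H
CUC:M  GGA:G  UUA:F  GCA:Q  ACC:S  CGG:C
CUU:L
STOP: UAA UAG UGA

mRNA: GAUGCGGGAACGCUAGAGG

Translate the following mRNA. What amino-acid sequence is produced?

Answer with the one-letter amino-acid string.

Answer: CCIG

Derivation:
start AUG at pos 1
pos 1: AUG -> C; peptide=C
pos 4: CGG -> C; peptide=CC
pos 7: GAA -> I; peptide=CCI
pos 10: CGC -> G; peptide=CCIG
pos 13: UAG -> STOP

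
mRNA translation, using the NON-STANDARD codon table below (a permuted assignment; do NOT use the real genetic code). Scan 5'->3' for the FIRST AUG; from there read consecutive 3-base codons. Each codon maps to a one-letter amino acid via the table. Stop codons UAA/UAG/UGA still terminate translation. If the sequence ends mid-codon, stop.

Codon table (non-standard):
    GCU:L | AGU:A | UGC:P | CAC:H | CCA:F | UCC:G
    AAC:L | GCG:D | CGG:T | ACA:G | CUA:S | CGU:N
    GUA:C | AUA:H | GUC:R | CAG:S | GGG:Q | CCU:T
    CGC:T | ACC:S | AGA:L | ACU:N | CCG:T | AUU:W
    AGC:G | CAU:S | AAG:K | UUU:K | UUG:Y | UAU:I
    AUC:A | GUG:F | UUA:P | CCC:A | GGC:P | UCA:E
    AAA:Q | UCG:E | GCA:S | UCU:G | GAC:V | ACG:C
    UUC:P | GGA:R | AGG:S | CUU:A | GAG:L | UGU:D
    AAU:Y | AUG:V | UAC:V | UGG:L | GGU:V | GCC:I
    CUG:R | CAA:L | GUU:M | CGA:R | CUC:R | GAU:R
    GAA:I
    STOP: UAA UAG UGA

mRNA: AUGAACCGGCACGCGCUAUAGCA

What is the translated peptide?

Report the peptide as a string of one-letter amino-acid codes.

Answer: VLTHDS

Derivation:
start AUG at pos 0
pos 0: AUG -> V; peptide=V
pos 3: AAC -> L; peptide=VL
pos 6: CGG -> T; peptide=VLT
pos 9: CAC -> H; peptide=VLTH
pos 12: GCG -> D; peptide=VLTHD
pos 15: CUA -> S; peptide=VLTHDS
pos 18: UAG -> STOP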